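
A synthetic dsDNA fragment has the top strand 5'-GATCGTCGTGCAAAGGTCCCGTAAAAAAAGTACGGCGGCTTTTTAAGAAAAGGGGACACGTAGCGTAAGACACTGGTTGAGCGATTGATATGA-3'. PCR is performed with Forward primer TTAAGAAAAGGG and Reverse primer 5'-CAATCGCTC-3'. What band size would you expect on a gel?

Forward primer TTAAGAAAAGGG is found on the top strand at positions 43–54.
Reverse complement of the reverse primer: GAGCGATTG. This occurs on the top strand at positions 79–87.
Product length = (reverse-primer end) − (forward-primer start) + 1 = 87 − 43 + 1 = 45 bp.

45 bp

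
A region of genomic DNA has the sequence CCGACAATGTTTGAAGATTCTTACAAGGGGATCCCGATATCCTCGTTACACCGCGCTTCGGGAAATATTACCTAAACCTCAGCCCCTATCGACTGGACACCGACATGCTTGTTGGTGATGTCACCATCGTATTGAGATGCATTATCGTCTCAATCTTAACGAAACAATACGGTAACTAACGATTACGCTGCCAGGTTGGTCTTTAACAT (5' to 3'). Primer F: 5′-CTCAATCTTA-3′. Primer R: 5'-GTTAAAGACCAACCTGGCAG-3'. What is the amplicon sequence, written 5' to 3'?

5'-CTCAATCTTAACGAAACAATACGGTAACTAACGATTACGCTGCCAGGTTGGTCTTTAAC-3'

Forward primer CTCAATCTTA is found on the top strand at positions 149–158.
The reverse primer's reverse complement is CTGCCAGGTTGGTCTTTAAC, which matches the template at positions 188–207.
The product is the template from position 149 through 207 (59 bp).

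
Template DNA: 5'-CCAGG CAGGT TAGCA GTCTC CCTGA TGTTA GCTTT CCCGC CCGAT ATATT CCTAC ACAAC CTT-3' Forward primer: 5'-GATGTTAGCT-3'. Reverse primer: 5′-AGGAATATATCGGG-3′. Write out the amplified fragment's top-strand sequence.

5'-GATGTTAGCTTTCCCGCCCGATATATTCCT-3'

Forward primer GATGTTAGCT is found on the top strand at positions 24–33.
The reverse primer's reverse complement is CCCGATATATTCCT, which matches the template at positions 40–53.
The product is the template from position 24 through 53 (30 bp).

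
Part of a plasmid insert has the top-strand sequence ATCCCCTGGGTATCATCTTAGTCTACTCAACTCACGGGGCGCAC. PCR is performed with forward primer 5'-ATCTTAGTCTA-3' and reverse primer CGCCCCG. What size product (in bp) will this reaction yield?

27 bp

Forward primer ATCTTAGTCTA is found on the top strand at positions 15–25.
The reverse primer's reverse complement is CGGGGCG, which matches the template at positions 35–41.
Amplicon spans positions 15–41: 27 bp.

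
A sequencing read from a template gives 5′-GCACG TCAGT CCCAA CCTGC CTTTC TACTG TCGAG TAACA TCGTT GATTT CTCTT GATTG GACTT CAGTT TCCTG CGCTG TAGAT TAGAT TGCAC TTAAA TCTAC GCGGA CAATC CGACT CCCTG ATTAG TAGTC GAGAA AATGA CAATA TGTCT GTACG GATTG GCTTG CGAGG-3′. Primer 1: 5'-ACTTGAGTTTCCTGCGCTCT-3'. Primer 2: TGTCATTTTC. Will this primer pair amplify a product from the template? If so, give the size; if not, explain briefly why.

No product — primer 1 has no binding site in the template.

Primer 1 (ACTTGAGTTTCCTGCGCTCT) does not match the top strand, and its reverse complement AGAGCGCAGGAAACTCAAGT does not match either.
With no annealing site for primer 1, no amplification occurs.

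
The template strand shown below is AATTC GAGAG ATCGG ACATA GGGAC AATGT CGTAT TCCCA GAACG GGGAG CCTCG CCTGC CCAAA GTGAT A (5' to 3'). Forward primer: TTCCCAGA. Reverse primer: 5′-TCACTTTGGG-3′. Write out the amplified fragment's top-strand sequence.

The forward primer matches the template at positions 35–42.
Reverse complement of the reverse primer: CCCAAAGTGA. This occurs on the top strand at positions 60–69.
The product is the template from position 35 through 69 (35 bp).

5'-TTCCCAGAACGGGGAGCCTCGCCTGCCCAAAGTGA-3'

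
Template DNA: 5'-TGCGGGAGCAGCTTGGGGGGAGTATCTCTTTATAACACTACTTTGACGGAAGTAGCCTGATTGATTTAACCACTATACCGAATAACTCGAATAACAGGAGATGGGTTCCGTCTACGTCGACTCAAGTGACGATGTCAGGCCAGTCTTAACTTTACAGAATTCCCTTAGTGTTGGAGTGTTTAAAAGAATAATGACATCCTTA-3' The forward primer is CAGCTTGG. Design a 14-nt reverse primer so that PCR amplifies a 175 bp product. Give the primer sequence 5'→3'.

The forward primer binds at positions 9–16, so a 175 bp product ends at position 9 + 175 − 1 = 183.
The reverse primer anneals to the top strand over positions 170–183, i.e. to GTTGGAGTGTTTAA.
Its sequence written 5'→3' is the reverse complement: TTAAACACTCCAAC.

5'-TTAAACACTCCAAC-3'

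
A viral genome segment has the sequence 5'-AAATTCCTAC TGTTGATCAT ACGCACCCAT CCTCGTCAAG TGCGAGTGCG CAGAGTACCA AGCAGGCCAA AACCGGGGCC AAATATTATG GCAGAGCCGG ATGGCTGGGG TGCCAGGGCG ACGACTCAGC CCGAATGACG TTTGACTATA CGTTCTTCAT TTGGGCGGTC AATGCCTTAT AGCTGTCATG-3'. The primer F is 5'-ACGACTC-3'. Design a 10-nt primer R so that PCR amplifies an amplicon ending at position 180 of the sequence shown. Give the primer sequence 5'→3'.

5'-ATAAGGCATT-3'

The forward primer binds at positions 121–127; the product's 3' end on the top strand is position 180.
The reverse primer anneals to the top strand over positions 171–180, i.e. to AATGCCTTAT.
Its sequence written 5'→3' is the reverse complement: ATAAGGCATT.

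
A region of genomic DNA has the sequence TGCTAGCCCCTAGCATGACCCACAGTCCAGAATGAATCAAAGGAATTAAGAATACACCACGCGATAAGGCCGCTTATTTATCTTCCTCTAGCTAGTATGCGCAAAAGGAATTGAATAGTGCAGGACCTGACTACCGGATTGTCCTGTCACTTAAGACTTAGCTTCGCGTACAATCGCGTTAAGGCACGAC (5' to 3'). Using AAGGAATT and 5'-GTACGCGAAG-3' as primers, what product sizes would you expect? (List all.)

The forward primer AAGGAATT matches the top strand at positions 40–47, 105–112.
The reverse primer's reverse complement is CTTCGCGTAC, matching at positions 162–171.
Each forward site pairs with the reverse site to give a product ending at position 171: sizes 132, 67 bp.

132 bp, 67 bp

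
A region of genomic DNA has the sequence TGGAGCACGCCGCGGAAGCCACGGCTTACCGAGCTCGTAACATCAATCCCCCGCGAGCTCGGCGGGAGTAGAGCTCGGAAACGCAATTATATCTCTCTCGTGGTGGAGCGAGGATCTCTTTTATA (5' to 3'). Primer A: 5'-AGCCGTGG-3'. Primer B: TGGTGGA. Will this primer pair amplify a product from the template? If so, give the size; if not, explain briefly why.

No product — the primers' 3' ends point away from each other.

Primer A (AGCCGTGG) has reverse complement CCACGGCT, which matches the top strand at positions 19–26; primer A anneals to the top strand there with its 3' end pointing upstream toward position 19.
Primer B (TGGTGGA) matches the top strand directly at positions 101–107; it anneals to the bottom strand with its 3' end pointing downstream toward position 107.
The 3' ends diverge (primer A extends toward position 1, primer B toward position 125), so the primers never converge on a shared product.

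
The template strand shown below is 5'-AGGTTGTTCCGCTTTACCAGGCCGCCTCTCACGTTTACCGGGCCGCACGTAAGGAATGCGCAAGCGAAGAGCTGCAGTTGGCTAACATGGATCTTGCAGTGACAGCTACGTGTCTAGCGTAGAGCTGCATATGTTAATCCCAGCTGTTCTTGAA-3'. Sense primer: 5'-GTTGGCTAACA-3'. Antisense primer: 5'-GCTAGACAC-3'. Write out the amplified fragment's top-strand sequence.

Scanning the template, GTTGGCTAACA occurs at positions 77–87; this primer anneals to the bottom strand there with its 3' end pointing downstream.
Reverse complement of the reverse primer: GTGTCTAGC. This occurs on the top strand at positions 110–118.
The product is the template from position 77 through 118 (42 bp).

5'-GTTGGCTAACATGGATCTTGCAGTGACAGCTACGTGTCTAGC-3'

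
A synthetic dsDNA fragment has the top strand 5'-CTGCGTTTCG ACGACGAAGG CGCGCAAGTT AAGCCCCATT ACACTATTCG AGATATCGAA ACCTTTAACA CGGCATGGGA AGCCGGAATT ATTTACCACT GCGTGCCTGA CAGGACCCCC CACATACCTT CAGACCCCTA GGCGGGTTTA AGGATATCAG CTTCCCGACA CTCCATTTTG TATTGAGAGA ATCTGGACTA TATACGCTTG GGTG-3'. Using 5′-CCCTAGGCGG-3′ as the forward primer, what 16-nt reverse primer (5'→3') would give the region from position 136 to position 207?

5'-GCGTATATAGTCCAGA-3'

The product's 3' end on the top strand is position 207.
The reverse primer anneals to the top strand over positions 192–207, i.e. to TCTGGACTATATACGC.
Its sequence written 5'→3' is the reverse complement: GCGTATATAGTCCAGA.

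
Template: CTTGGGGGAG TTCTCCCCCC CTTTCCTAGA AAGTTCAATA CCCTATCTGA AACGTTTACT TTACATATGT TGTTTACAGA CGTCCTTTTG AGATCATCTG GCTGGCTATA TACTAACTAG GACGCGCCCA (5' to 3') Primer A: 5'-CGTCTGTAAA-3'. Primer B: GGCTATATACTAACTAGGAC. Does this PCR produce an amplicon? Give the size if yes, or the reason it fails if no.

No product — the primers' 3' ends point away from each other.

Primer A (CGTCTGTAAA) has reverse complement TTTACAGACG, which matches the top strand at positions 73–82; primer A anneals to the top strand there with its 3' end pointing upstream toward position 73.
Primer B (GGCTATATACTAACTAGGAC) matches the top strand directly at positions 104–123; it anneals to the bottom strand with its 3' end pointing downstream toward position 123.
The 3' ends diverge (primer A extends toward position 1, primer B toward position 130), so the primers never converge on a shared product.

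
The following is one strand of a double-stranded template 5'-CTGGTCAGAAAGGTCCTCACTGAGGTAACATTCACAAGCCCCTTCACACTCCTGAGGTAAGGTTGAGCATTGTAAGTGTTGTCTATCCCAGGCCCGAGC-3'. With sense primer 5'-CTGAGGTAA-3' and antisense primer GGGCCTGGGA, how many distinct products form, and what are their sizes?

The forward primer CTGAGGTAA matches the top strand at positions 20–28, 52–60.
The reverse primer's reverse complement is TCCCAGGCCC, matching at positions 86–95.
Each forward site pairs with the reverse site to give a product ending at position 95: sizes 76, 44 bp.

Two products: 76 bp, 44 bp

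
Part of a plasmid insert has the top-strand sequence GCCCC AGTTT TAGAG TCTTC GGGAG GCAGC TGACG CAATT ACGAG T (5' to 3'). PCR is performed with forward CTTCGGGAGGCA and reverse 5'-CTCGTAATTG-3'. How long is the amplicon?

29 bp

The forward primer matches the template at positions 17–28.
Taking the reverse complement of CTCGTAATTG gives CAATTACGAG, found at positions 36–45 on the template; the primer anneals here to the top strand with its 3' end pointing upstream.
Amplicon spans positions 17–45: 29 bp.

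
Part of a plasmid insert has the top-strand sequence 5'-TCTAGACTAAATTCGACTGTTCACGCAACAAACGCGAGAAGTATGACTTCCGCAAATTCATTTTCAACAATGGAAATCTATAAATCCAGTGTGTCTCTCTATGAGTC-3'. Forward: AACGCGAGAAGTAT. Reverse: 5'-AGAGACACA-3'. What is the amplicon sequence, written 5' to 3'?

5'-AACGCGAGAAGTATGACTTCCGCAAATTCATTTTCAACAATGGAAATCTATAAATCCAGTGTGTCTCT-3'

Scanning the template, AACGCGAGAAGTAT occurs at positions 31–44; this primer anneals to the bottom strand there with its 3' end pointing downstream.
Reverse complement of the reverse primer: TGTGTCTCT. This occurs on the top strand at positions 90–98.
The product is the template from position 31 through 98 (68 bp).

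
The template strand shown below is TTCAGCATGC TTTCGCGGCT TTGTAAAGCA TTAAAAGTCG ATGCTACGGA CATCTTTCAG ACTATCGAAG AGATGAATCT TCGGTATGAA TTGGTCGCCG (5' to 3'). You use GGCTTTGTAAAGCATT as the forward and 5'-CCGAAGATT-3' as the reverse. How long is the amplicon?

Scanning the template, GGCTTTGTAAAGCATT occurs at positions 17–32; this primer anneals to the bottom strand there with its 3' end pointing downstream.
Taking the reverse complement of CCGAAGATT gives AATCTTCGG, found at positions 76–84 on the template; the primer anneals here to the top strand with its 3' end pointing upstream.
The product runs from position 17 to position 84, so its length is 84 − 17 + 1 = 68 bp.

68 bp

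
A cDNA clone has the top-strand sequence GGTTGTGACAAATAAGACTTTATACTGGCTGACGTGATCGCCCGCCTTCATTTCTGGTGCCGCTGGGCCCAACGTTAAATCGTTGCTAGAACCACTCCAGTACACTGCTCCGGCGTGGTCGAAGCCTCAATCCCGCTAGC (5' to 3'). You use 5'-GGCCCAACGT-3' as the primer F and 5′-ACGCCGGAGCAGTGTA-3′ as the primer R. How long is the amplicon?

Scanning the template, GGCCCAACGT occurs at positions 66–75; this primer anneals to the bottom strand there with its 3' end pointing downstream.
Taking the reverse complement of ACGCCGGAGCAGTGTA gives TACACTGCTCCGGCGT, found at positions 101–116 on the template; the primer anneals here to the top strand with its 3' end pointing upstream.
Product length = (reverse-primer end) − (forward-primer start) + 1 = 116 − 66 + 1 = 51 bp.

51 bp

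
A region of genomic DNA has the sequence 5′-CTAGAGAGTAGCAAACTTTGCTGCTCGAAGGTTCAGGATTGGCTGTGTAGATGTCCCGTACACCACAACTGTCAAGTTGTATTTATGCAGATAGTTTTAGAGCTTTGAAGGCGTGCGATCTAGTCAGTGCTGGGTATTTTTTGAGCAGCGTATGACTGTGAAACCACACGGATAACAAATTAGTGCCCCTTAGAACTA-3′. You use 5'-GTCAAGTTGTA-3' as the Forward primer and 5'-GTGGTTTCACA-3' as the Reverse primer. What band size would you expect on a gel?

97 bp

The forward primer matches the template at positions 71–81.
Reverse complement of the reverse primer: TGTGAAACCAC. This occurs on the top strand at positions 157–167.
Amplicon spans positions 71–167: 97 bp.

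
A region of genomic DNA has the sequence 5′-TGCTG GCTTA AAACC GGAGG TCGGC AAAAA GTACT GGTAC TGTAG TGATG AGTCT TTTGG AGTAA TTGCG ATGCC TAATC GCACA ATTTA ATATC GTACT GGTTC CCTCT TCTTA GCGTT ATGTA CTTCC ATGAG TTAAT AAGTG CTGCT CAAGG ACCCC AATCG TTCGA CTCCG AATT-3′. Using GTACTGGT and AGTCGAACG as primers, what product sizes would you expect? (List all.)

The forward primer GTACTGGT matches the top strand at positions 31–38, 96–103.
The reverse primer's reverse complement is CGTTCGACT, matching at positions 164–172.
Each forward site pairs with the reverse site to give a product ending at position 172: sizes 142, 77 bp.

142 bp, 77 bp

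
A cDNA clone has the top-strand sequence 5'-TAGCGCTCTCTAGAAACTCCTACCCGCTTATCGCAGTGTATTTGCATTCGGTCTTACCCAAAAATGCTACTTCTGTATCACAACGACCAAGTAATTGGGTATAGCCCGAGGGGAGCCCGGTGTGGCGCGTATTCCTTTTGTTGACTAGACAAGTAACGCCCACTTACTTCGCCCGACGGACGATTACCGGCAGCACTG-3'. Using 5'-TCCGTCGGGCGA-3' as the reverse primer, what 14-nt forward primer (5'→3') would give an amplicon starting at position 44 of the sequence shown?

5'-GCATTCGGTCTTAC-3'

The reverse primer's reverse complement TCGCCCGACGGA matches the template at positions 169–180; the product starts at position 44.
The forward primer is identical to the top strand over positions 44–57: GCATTCGGTCTTAC.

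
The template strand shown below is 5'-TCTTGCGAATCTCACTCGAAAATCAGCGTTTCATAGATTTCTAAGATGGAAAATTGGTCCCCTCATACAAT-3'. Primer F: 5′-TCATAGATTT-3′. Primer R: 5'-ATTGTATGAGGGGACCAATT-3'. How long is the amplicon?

Forward primer TCATAGATTT is found on the top strand at positions 31–40.
Taking the reverse complement of ATTGTATGAGGGGACCAATT gives AATTGGTCCCCTCATACAAT, found at positions 52–71 on the template; the primer anneals here to the top strand with its 3' end pointing upstream.
Product length = (reverse-primer end) − (forward-primer start) + 1 = 71 − 31 + 1 = 41 bp.

41 bp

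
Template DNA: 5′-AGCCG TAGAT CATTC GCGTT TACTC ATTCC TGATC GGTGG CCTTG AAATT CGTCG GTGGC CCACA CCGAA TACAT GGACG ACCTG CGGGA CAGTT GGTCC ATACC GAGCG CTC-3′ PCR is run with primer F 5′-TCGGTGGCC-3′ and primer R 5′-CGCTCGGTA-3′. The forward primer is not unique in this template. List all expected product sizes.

77 bp, 58 bp

The forward primer TCGGTGGCC matches the top strand at positions 34–42, 53–61.
The reverse primer's reverse complement is TACCGAGCG, matching at positions 102–110.
Each forward site pairs with the reverse site to give a product ending at position 110: sizes 77, 58 bp.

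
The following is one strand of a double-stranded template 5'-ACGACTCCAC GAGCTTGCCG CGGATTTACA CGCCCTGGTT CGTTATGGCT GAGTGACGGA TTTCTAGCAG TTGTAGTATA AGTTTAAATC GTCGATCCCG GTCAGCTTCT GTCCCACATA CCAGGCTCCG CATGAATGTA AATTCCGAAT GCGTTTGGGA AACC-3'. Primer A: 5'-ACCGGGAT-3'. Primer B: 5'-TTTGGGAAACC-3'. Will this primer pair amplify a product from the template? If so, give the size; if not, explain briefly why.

No product — the primers' 3' ends point away from each other.

Primer A (ACCGGGAT) has reverse complement ATCCCGGT, which matches the top strand at positions 95–102; primer A anneals to the top strand there with its 3' end pointing upstream toward position 95.
Primer B (TTTGGGAAACC) matches the top strand directly at positions 154–164; it anneals to the bottom strand with its 3' end pointing downstream toward position 164.
The 3' ends diverge (primer A extends toward position 1, primer B toward position 164), so the primers never converge on a shared product.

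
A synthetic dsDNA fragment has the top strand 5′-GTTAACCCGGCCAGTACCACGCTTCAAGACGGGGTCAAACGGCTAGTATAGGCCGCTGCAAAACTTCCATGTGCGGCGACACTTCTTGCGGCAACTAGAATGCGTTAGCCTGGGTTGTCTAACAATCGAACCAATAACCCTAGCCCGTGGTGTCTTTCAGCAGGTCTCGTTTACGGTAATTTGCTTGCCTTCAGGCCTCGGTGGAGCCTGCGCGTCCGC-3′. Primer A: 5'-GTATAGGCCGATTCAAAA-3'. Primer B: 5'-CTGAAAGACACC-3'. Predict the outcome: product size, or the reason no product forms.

No product — primer A has no binding site in the template.

Primer A (GTATAGGCCGATTCAAAA) does not match the top strand, and its reverse complement TTTTGAATCGGCCTATAC does not match either.
With no annealing site for primer A, no amplification occurs.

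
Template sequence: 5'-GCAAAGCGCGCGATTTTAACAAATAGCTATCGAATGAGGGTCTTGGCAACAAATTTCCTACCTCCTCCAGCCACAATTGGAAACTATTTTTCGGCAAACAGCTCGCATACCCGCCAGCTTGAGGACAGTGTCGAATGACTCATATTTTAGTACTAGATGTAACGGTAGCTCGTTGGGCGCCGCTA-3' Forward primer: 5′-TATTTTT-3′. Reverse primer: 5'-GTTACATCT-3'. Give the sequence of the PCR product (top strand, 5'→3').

Forward primer TATTTTT is found on the top strand at positions 85–91.
Taking the reverse complement of GTTACATCT gives AGATGTAAC, found at positions 155–163 on the template; the primer anneals here to the top strand with its 3' end pointing upstream.
The product is the template from position 85 through 163 (79 bp).

5'-TATTTTTCGGCAAACAGCTCGCATACCCGCCAGCTTGAGGACAGTGTCGAATGACTCATATTTTAGTACTAGATGTAAC-3'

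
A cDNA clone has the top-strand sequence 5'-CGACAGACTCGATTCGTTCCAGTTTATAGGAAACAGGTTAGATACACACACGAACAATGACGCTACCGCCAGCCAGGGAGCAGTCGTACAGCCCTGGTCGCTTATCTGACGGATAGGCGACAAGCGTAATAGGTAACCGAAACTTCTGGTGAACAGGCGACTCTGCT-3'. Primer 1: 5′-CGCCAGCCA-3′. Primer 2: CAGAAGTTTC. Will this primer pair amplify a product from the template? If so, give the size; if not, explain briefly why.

Yes — an 82 bp product.

Primer 1 (CGCCAGCCA) matches the top strand at positions 67–75; it acts as a forward primer.
Primer 2's reverse complement is GAAACTTCTG, matching the top strand at positions 139–148; it acts as a reverse primer.
The 3' ends face each other across positions 67–148, giving an 82 bp product.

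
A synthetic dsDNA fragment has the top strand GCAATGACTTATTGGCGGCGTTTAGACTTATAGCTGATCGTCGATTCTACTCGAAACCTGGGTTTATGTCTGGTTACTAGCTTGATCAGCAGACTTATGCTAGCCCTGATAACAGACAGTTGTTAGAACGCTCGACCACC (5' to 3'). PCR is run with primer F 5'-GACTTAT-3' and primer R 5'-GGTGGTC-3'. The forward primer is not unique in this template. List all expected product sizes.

The forward primer GACTTAT matches the top strand at positions 6–12, 25–31, 92–98.
The reverse primer's reverse complement is GACCACC, matching at positions 134–140.
Each forward site pairs with the reverse site to give a product ending at position 140: sizes 135, 116, 49 bp.

135 bp, 116 bp, 49 bp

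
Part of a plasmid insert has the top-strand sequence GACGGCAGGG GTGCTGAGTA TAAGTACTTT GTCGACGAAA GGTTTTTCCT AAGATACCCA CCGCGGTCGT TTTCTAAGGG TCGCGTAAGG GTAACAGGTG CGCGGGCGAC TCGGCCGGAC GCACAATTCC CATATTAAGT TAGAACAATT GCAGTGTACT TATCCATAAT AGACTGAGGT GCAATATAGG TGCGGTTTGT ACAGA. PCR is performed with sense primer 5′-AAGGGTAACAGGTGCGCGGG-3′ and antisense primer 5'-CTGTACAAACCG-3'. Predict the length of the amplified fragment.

118 bp

Forward primer AAGGGTAACAGGTGCGCGGG is found on the top strand at positions 87–106.
The reverse primer's reverse complement is CGGTTTGTACAG, which matches the template at positions 193–204.
The product runs from position 87 to position 204, so its length is 204 − 87 + 1 = 118 bp.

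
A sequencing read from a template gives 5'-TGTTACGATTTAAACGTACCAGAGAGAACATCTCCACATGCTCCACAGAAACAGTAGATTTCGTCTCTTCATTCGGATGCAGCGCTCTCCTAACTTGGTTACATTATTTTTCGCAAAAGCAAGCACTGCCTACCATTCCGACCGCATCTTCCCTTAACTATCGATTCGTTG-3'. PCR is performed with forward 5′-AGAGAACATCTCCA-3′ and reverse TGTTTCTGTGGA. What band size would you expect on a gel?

Forward primer AGAGAACATCTCCA is found on the top strand at positions 23–36.
Taking the reverse complement of TGTTTCTGTGGA gives TCCACAGAAACA, found at positions 42–53 on the template; the primer anneals here to the top strand with its 3' end pointing upstream.
Amplicon spans positions 23–53: 31 bp.

31 bp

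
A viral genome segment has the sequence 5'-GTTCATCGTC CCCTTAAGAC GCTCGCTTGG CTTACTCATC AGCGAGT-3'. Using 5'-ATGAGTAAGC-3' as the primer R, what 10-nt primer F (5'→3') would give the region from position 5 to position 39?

5'-ATCGTCCCCT-3'

The reverse primer's reverse complement GCTTACTCAT matches the template at positions 30–39; the product starts at position 5.
The forward primer is identical to the top strand over positions 5–14: ATCGTCCCCT.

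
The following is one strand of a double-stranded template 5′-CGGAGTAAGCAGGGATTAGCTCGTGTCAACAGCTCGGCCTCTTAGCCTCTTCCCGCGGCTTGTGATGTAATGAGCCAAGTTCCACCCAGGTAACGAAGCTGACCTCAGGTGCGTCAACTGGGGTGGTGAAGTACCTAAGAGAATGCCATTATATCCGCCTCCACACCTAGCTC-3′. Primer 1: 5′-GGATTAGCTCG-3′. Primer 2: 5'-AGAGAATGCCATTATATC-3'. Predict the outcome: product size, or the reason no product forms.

Primer 1 (GGATTAGCTCG) matches the top strand at positions 13–23 (3' end points downstream).
Primer 2 (AGAGAATGCCATTATATC) also matches the top strand directly, at positions 138–155 — its reverse complement GATATAATGGCATTCTCT is not present.
Both primers anneal to the bottom strand with 3' ends pointing the same way, so neither can prime synthesis back toward the other.

No product — both primers anneal to the same strand and extend in the same direction.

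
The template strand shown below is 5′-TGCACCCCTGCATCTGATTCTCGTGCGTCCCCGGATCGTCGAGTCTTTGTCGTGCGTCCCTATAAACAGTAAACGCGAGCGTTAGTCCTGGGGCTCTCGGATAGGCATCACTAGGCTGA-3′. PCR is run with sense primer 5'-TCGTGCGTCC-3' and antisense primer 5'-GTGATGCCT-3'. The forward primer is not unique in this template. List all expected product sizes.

91 bp, 62 bp

The forward primer TCGTGCGTCC matches the top strand at positions 21–30, 50–59.
The reverse primer's reverse complement is AGGCATCAC, matching at positions 103–111.
Each forward site pairs with the reverse site to give a product ending at position 111: sizes 91, 62 bp.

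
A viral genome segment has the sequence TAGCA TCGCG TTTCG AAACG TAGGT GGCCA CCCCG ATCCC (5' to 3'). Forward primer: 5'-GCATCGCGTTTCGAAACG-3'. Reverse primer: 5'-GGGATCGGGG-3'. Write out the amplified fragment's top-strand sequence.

5'-GCATCGCGTTTCGAAACGTAGGTGGCCACCCCGATCCC-3'

Forward primer GCATCGCGTTTCGAAACG is found on the top strand at positions 3–20.
Reverse complement of the reverse primer: CCCCGATCCC. This occurs on the top strand at positions 31–40.
The product is the template from position 3 through 40 (38 bp).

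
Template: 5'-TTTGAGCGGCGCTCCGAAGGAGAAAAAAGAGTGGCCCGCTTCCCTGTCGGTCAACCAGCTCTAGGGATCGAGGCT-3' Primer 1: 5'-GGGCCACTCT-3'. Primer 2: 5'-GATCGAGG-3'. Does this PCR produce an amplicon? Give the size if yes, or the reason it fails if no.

Primer 1 (GGGCCACTCT) has reverse complement AGAGTGGCCC, which matches the top strand at positions 28–37; primer 1 anneals to the top strand there with its 3' end pointing upstream toward position 28.
Primer 2 (GATCGAGG) matches the top strand directly at positions 66–73; it anneals to the bottom strand with its 3' end pointing downstream toward position 73.
The 3' ends diverge (primer 1 extends toward position 1, primer 2 toward position 75), so the primers never converge on a shared product.

No product — the primers' 3' ends point away from each other.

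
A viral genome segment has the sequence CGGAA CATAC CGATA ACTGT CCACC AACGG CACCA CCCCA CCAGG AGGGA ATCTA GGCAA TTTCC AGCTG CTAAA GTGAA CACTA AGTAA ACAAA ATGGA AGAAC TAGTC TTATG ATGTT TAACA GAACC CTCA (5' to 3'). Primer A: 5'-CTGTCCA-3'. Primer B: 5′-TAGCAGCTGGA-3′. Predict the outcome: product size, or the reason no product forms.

Yes — a 57 bp product.

Primer A (CTGTCCA) matches the top strand at positions 17–23; it acts as a forward primer.
Primer B's reverse complement is TCCAGCTGCTA, matching the top strand at positions 63–73; it acts as a reverse primer.
The 3' ends face each other across positions 17–73, giving a 57 bp product.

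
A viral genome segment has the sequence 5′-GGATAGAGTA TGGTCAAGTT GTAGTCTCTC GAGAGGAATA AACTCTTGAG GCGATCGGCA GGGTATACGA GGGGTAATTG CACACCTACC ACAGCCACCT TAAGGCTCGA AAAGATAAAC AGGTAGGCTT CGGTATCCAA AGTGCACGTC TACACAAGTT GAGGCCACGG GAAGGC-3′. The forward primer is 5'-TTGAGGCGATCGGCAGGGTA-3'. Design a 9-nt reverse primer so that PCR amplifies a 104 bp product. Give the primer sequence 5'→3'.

5'-ACGTGCACT-3'

The forward primer binds at positions 46–65, so a 104 bp product ends at position 46 + 104 − 1 = 149.
The reverse primer anneals to the top strand over positions 141–149, i.e. to AGTGCACGT.
Its sequence written 5'→3' is the reverse complement: ACGTGCACT.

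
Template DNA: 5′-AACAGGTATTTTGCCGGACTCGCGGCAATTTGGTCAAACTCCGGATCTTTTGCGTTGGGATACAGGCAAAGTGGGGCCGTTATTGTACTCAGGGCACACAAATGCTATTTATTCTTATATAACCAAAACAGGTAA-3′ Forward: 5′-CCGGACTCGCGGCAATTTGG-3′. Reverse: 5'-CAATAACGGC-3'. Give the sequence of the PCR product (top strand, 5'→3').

5'-CCGGACTCGCGGCAATTTGGTCAAACTCCGGATCTTTTGCGTTGGGATACAGGCAAAGTGGGGCCGTTATTG-3'

The forward primer matches the template at positions 14–33.
The reverse primer's reverse complement is GCCGTTATTG, which matches the template at positions 76–85.
The product is the template from position 14 through 85 (72 bp).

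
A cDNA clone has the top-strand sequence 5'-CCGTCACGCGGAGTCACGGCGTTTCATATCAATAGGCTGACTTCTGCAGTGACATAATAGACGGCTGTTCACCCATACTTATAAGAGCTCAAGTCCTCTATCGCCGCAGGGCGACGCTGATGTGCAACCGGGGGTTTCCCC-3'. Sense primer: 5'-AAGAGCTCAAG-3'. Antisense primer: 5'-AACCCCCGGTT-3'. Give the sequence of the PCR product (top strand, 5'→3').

Forward primer AAGAGCTCAAG is found on the top strand at positions 83–93.
Reverse complement of the reverse primer: AACCGGGGGTT. This occurs on the top strand at positions 126–136.
The product is the template from position 83 through 136 (54 bp).

5'-AAGAGCTCAAGTCCTCTATCGCCGCAGGGCGACGCTGATGTGCAACCGGGGGTT-3'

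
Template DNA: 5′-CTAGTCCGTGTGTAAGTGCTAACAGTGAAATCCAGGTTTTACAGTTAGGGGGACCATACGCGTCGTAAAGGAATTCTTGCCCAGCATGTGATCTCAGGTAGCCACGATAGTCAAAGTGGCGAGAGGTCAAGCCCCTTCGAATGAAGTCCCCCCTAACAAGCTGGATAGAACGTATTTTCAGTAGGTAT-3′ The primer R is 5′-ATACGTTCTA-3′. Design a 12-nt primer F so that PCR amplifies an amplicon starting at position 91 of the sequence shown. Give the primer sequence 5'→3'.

5'-ATCTCAGGTAGC-3'

The reverse primer's reverse complement TAGAACGTAT matches the template at positions 166–175; the product starts at position 91.
The forward primer is identical to the top strand over positions 91–102: ATCTCAGGTAGC.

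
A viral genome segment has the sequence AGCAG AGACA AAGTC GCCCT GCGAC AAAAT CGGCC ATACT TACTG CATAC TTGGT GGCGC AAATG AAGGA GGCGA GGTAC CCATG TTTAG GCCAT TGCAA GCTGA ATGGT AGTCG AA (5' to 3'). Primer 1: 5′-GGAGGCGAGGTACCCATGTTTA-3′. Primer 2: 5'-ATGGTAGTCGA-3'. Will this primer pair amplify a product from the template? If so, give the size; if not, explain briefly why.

No product — both primers anneal to the same strand and extend in the same direction.

Primer 1 (GGAGGCGAGGTACCCATGTTTA) matches the top strand at positions 68–89 (3' end points downstream).
Primer 2 (ATGGTAGTCGA) also matches the top strand directly, at positions 106–116 — its reverse complement TCGACTACCAT is not present.
Both primers anneal to the bottom strand with 3' ends pointing the same way, so neither can prime synthesis back toward the other.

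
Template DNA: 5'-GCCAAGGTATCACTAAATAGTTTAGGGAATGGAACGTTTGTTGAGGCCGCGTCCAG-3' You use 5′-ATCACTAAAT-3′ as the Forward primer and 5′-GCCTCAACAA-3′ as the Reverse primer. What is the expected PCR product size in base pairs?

39 bp

The forward primer matches the template at positions 9–18.
The reverse primer's reverse complement is TTGTTGAGGC, which matches the template at positions 38–47.
Amplicon spans positions 9–47: 39 bp.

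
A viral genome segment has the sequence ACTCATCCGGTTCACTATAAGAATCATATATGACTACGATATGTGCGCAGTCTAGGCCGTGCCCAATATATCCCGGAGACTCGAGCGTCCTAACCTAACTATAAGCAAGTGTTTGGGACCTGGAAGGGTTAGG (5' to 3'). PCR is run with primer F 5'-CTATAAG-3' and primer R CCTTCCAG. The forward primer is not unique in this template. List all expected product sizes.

113 bp, 29 bp

The forward primer CTATAAG matches the top strand at positions 15–21, 99–105.
The reverse primer's reverse complement is CTGGAAGG, matching at positions 120–127.
Each forward site pairs with the reverse site to give a product ending at position 127: sizes 113, 29 bp.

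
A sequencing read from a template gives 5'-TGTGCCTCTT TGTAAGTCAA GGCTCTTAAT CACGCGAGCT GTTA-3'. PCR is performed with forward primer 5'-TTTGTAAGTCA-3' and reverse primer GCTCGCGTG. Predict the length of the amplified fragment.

Scanning the template, TTTGTAAGTCA occurs at positions 9–19; this primer anneals to the bottom strand there with its 3' end pointing downstream.
Reverse complement of the reverse primer: CACGCGAGC. This occurs on the top strand at positions 31–39.
Amplicon spans positions 9–39: 31 bp.

31 bp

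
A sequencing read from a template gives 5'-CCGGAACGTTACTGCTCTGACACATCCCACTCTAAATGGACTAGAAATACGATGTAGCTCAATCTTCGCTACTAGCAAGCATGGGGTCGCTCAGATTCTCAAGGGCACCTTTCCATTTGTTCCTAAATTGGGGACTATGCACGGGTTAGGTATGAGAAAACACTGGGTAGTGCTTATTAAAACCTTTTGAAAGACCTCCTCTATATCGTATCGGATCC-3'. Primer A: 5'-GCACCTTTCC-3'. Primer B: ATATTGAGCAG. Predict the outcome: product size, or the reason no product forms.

No product — primer B has no binding site in the template.

Primer B (ATATTGAGCAG) does not match the top strand, and its reverse complement CTGCTCAATAT does not match either.
With no annealing site for primer B, no amplification occurs.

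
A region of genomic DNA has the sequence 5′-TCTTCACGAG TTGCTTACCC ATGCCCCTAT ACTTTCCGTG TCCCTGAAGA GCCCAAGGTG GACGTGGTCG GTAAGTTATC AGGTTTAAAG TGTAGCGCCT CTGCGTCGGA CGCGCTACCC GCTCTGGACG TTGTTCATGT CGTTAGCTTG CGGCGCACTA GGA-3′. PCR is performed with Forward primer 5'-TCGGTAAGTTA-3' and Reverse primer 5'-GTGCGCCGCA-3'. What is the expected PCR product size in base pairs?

91 bp

The forward primer matches the template at positions 68–78.
Reverse complement of the reverse primer: TGCGGCGCAC. This occurs on the top strand at positions 149–158.
Product length = (reverse-primer end) − (forward-primer start) + 1 = 158 − 68 + 1 = 91 bp.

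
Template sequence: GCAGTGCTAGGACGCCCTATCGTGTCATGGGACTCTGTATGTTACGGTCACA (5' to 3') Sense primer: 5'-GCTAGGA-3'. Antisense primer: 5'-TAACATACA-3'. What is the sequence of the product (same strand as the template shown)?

5'-GCTAGGACGCCCTATCGTGTCATGGGACTCTGTATGTTA-3'

The forward primer matches the template at positions 6–12.
Reverse complement of the reverse primer: TGTATGTTA. This occurs on the top strand at positions 36–44.
The product is the template from position 6 through 44 (39 bp).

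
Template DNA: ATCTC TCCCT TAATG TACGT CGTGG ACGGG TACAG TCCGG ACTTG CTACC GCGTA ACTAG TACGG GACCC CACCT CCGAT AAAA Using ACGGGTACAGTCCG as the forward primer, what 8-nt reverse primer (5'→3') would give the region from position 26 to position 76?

The product's 3' end on the top strand is position 76.
The reverse primer anneals to the top strand over positions 69–76, i.e. to CCCACCTC.
Its sequence written 5'→3' is the reverse complement: GAGGTGGG.

5'-GAGGTGGG-3'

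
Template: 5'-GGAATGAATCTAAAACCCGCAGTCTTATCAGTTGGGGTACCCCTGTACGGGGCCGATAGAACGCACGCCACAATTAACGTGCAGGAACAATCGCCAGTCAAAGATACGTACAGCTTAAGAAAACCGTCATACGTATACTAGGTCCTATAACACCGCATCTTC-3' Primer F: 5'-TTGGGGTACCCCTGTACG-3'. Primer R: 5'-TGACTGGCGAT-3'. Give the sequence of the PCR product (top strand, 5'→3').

5'-TTGGGGTACCCCTGTACGGGGCCGATAGAACGCACGCCACAATTAACGTGCAGGAACAATCGCCAGTCA-3'

Forward primer TTGGGGTACCCCTGTACG is found on the top strand at positions 32–49.
The reverse primer's reverse complement is ATCGCCAGTCA, which matches the template at positions 90–100.
The product is the template from position 32 through 100 (69 bp).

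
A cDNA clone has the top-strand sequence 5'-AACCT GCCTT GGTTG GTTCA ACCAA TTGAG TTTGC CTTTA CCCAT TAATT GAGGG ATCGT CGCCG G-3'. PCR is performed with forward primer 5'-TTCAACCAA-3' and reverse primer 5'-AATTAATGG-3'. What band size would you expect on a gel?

Forward primer TTCAACCAA is found on the top strand at positions 17–25.
Reverse complement of the reverse primer: CCATTAATT. This occurs on the top strand at positions 42–50.
Product length = (reverse-primer end) − (forward-primer start) + 1 = 50 − 17 + 1 = 34 bp.

34 bp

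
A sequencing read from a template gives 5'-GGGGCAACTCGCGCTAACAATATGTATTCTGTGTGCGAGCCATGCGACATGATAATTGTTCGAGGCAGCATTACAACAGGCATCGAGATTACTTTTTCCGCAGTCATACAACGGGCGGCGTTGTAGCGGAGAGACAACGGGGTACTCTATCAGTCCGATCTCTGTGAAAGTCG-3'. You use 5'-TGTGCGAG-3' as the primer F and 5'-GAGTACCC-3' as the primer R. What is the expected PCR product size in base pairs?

Scanning the template, TGTGCGAG occurs at positions 32–39; this primer anneals to the bottom strand there with its 3' end pointing downstream.
Taking the reverse complement of GAGTACCC gives GGGTACTC, found at positions 140–147 on the template; the primer anneals here to the top strand with its 3' end pointing upstream.
Product length = (reverse-primer end) − (forward-primer start) + 1 = 147 − 32 + 1 = 116 bp.

116 bp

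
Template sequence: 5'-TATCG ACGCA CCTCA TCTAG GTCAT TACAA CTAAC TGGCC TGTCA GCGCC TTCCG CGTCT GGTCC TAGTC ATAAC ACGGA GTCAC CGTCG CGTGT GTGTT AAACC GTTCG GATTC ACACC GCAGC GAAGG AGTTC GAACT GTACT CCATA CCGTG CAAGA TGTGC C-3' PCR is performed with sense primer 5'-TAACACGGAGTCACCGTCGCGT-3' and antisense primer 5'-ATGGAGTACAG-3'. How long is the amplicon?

78 bp

Scanning the template, TAACACGGAGTCACCGTCGCGT occurs at positions 72–93; this primer anneals to the bottom strand there with its 3' end pointing downstream.
Taking the reverse complement of ATGGAGTACAG gives CTGTACTCCAT, found at positions 139–149 on the template; the primer anneals here to the top strand with its 3' end pointing upstream.
Product length = (reverse-primer end) − (forward-primer start) + 1 = 149 − 72 + 1 = 78 bp.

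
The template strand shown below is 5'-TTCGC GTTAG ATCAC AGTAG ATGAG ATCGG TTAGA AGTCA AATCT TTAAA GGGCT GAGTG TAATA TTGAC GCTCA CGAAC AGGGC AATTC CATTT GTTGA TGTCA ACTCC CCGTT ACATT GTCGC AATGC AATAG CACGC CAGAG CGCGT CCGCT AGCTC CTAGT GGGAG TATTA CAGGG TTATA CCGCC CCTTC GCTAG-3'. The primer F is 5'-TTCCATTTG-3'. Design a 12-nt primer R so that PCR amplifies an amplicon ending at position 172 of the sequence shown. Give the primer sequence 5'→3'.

The forward primer binds at positions 88–96; the product's 3' end on the top strand is position 172.
The reverse primer anneals to the top strand over positions 161–172, i.e. to CTAGTGGGAGTA.
Its sequence written 5'→3' is the reverse complement: TACTCCCACTAG.

5'-TACTCCCACTAG-3'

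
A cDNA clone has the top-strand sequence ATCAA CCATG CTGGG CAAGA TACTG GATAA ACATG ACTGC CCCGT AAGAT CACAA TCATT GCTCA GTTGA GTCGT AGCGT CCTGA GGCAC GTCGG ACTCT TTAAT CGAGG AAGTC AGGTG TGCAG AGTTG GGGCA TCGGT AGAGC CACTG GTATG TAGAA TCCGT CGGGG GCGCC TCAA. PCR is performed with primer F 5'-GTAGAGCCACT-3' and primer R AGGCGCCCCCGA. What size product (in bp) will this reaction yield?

38 bp

The forward primer matches the template at positions 139–149.
Taking the reverse complement of AGGCGCCCCCGA gives TCGGGGGCGCCT, found at positions 165–176 on the template; the primer anneals here to the top strand with its 3' end pointing upstream.
Amplicon spans positions 139–176: 38 bp.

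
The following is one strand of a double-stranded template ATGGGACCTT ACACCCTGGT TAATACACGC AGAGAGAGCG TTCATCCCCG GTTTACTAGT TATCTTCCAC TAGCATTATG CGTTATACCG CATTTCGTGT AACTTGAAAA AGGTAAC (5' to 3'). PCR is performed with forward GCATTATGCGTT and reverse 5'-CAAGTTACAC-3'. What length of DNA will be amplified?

Forward primer GCATTATGCGTT is found on the top strand at positions 73–84.
Taking the reverse complement of CAAGTTACAC gives GTGTAACTTG, found at positions 97–106 on the template; the primer anneals here to the top strand with its 3' end pointing upstream.
The product runs from position 73 to position 106, so its length is 106 − 73 + 1 = 34 bp.

34 bp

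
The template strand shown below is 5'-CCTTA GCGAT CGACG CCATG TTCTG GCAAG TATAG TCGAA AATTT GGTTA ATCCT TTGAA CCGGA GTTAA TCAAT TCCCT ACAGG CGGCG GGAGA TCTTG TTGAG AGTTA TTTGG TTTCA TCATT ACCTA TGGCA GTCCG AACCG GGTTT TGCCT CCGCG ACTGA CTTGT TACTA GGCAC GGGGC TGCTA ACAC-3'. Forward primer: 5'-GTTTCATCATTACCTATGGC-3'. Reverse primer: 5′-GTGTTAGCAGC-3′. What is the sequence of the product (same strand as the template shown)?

Scanning the template, GTTTCATCATTACCTATGGC occurs at positions 115–134; this primer anneals to the bottom strand there with its 3' end pointing downstream.
Reverse complement of the reverse primer: GCTGCTAACAC. This occurs on the top strand at positions 184–194.
The product is the template from position 115 through 194 (80 bp).

5'-GTTTCATCATTACCTATGGCAGTCCGAACCGGGTTTTGCCTCCGCGACTGACTTGTTACTAGGCACGGGGCTGCTAACAC-3'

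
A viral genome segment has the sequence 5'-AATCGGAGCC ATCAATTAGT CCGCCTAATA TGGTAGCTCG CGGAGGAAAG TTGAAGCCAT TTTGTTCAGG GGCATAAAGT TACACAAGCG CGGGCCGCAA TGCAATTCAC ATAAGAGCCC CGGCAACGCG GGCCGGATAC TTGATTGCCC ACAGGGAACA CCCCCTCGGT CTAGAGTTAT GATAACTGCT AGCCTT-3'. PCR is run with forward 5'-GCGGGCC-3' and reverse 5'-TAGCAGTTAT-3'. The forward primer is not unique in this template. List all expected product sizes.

102 bp, 64 bp

The forward primer GCGGGCC matches the top strand at positions 90–96, 128–134.
The reverse primer's reverse complement is ATAACTGCTA, matching at positions 182–191.
Each forward site pairs with the reverse site to give a product ending at position 191: sizes 102, 64 bp.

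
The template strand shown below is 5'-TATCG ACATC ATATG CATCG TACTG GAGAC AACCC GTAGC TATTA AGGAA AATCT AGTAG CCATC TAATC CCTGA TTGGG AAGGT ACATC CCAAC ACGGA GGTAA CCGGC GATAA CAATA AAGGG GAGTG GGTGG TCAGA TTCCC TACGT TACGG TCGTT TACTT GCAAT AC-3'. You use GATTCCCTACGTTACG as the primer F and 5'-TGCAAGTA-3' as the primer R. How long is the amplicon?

Forward primer GATTCCCTACGTTACG is found on the top strand at positions 139–154.
Reverse complement of the reverse primer: TACTTGCA. This occurs on the top strand at positions 161–168.
Amplicon spans positions 139–168: 30 bp.

30 bp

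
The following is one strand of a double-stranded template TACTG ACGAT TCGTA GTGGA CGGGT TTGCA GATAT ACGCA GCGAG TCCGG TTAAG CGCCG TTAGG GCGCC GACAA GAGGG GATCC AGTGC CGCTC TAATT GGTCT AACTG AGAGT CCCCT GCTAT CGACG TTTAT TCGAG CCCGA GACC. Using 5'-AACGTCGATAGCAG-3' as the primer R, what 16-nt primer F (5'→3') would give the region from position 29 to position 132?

The reverse primer's reverse complement CTGCTATCGACGTT matches the template at positions 119–132; the product starts at position 29.
The forward primer is identical to the top strand over positions 29–44: CAGATATACGCAGCGA.

5'-CAGATATACGCAGCGA-3'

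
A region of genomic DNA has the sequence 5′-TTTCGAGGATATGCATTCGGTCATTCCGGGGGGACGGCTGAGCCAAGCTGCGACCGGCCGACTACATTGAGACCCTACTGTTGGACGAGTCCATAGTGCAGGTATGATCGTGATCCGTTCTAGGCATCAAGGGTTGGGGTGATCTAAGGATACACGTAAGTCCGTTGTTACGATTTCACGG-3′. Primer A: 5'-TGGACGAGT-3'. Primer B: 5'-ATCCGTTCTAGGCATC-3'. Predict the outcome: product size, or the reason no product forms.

No product — both primers anneal to the same strand and extend in the same direction.

Primer A (TGGACGAGT) matches the top strand at positions 82–90 (3' end points downstream).
Primer B (ATCCGTTCTAGGCATC) also matches the top strand directly, at positions 113–128 — its reverse complement GATGCCTAGAACGGAT is not present.
Both primers anneal to the bottom strand with 3' ends pointing the same way, so neither can prime synthesis back toward the other.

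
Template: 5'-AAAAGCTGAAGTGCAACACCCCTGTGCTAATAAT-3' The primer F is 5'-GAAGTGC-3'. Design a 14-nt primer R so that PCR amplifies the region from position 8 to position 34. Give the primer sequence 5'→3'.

The product's 3' end on the top strand is position 34.
The reverse primer anneals to the top strand over positions 21–34, i.e. to CCTGTGCTAATAAT.
Its sequence written 5'→3' is the reverse complement: ATTATTAGCACAGG.

5'-ATTATTAGCACAGG-3'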